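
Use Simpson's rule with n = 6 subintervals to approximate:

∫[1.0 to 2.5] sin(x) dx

f(x) = sin(x)
a = 1.0, b = 2.5, n = 6
h = (b - a)/n = 0.250000

Simpson's rule: (h/3)[f(x₀) + 4f(x₁) + 2f(x₂) + ... + f(xₙ)]

x_0 = 1.0000, f(x_0) = 0.841471, coefficient = 1
x_1 = 1.2500, f(x_1) = 0.948985, coefficient = 4
x_2 = 1.5000, f(x_2) = 0.997495, coefficient = 2
x_3 = 1.7500, f(x_3) = 0.983986, coefficient = 4
x_4 = 2.0000, f(x_4) = 0.909297, coefficient = 2
x_5 = 2.2500, f(x_5) = 0.778073, coefficient = 4
x_6 = 2.5000, f(x_6) = 0.598472, coefficient = 1

I ≈ (0.250000/3) × 16.097703 = 1.341475
Exact value: 1.341446
Error: 0.000029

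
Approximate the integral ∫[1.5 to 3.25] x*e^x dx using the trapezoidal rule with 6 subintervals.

f(x) = x*e^x
a = 1.5, b = 3.25, n = 6
h = (b - a)/n = 0.291667

Trapezoidal rule: (h/2)[f(x₀) + 2f(x₁) + 2f(x₂) + ... + f(xₙ)]

x_0 = 1.5000, f(x_0) = 6.722534, coefficient = 1
x_1 = 1.7917, f(x_1) = 10.749002, coefficient = 2
x_2 = 2.0833, f(x_2) = 16.731656, coefficient = 2
x_3 = 2.3750, f(x_3) = 25.533656, coefficient = 2
x_4 = 2.6667, f(x_4) = 38.378443, coefficient = 2
x_5 = 2.9583, f(x_5) = 56.994763, coefficient = 2
x_6 = 3.2500, f(x_6) = 83.818605, coefficient = 1

I ≈ (0.291667/2) × 387.316179 = 56.483609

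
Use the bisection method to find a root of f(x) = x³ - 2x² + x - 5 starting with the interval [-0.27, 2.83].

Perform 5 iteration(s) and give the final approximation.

f(x) = x³ - 2x² + x - 5
Initial interval: [-0.27, 2.83]

Iteration 1:
  c_1 = (-0.270000 + 2.830000)/2 = 1.280000
  f(c_1) = f(1.280000) = -4.899648
  f(a) × f(c) ≥ 0, new interval: [1.280000, 2.830000]
Iteration 2:
  c_2 = (1.280000 + 2.830000)/2 = 2.055000
  f(c_2) = f(2.055000) = -2.712734
  f(a) × f(c) ≥ 0, new interval: [2.055000, 2.830000]
Iteration 3:
  c_3 = (2.055000 + 2.830000)/2 = 2.442500
  f(c_3) = f(2.442500) = 0.082369
  f(a) × f(c) < 0, new interval: [2.055000, 2.442500]
Iteration 4:
  c_4 = (2.055000 + 2.442500)/2 = 2.248750
  f(c_4) = f(2.248750) = -1.493352
  f(a) × f(c) ≥ 0, new interval: [2.248750, 2.442500]
Iteration 5:
  c_5 = (2.248750 + 2.442500)/2 = 2.345625
  f(c_5) = f(2.345625) = -0.752761
  f(a) × f(c) ≥ 0, new interval: [2.345625, 2.442500]

After 5 iteration(s), the approximation is c_5 = 2.345625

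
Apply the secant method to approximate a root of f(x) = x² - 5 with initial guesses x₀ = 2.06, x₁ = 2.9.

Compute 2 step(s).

f(x) = x² - 5
x₀ = 2.06, x₁ = 2.9

Secant formula: x_{n+1} = x_n - f(x_n)(x_n - x_{n-1})/(f(x_n) - f(x_{n-1}))

Iteration 1:
  f(2.060000) = -0.756400
  f(2.900000) = 3.410000
  x_2 = 2.900000 - 3.410000×(2.900000 - 2.060000)/(3.410000 - (-0.756400))
       = 2.212500
Iteration 2:
  f(2.900000) = 3.410000
  f(2.212500) = -0.104844
  x_3 = 2.212500 - (-0.104844)×(2.212500 - 2.900000)/(-0.104844 - 3.410000)
       = 2.233007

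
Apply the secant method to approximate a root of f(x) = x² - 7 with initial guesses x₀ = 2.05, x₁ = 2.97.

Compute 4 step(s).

f(x) = x² - 7
x₀ = 2.05, x₁ = 2.97

Secant formula: x_{n+1} = x_n - f(x_n)(x_n - x_{n-1})/(f(x_n) - f(x_{n-1}))

Iteration 1:
  f(2.050000) = -2.797500
  f(2.970000) = 1.820900
  x_2 = 2.970000 - 1.820900×(2.970000 - 2.050000)/(1.820900 - (-2.797500))
       = 2.607271
Iteration 2:
  f(2.970000) = 1.820900
  f(2.607271) = -0.202138
  x_3 = 2.607271 - (-0.202138)×(2.607271 - 2.970000)/(-0.202138 - 1.820900)
       = 2.643514
Iteration 3:
  f(2.607271) = -0.202138
  f(2.643514) = -0.011833
  x_4 = 2.643514 - (-0.011833)×(2.643514 - 2.607271)/(-0.011833 - (-0.202138))
       = 2.645768
Iteration 4:
  f(2.643514) = -0.011833
  f(2.645768) = 0.000087
  x_5 = 2.645768 - 0.000087×(2.645768 - 2.643514)/(0.000087 - (-0.011833))
       = 2.645751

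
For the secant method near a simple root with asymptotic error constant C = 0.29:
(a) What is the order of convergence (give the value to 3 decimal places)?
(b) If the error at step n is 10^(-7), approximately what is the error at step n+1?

(a) Secant method has superlinear convergence with order φ = (1+√5)/2 ≈ 1.618.
    This means |e_{n+1}| ≈ C|e_n|^1.618.

(b) With |e_n| = 10^(-7) and C = 0.29:
    |e_{n+1}| ≈ 0.29 × (10^(-7))^1.618 = 0.29 × 10^(-11.33)

(a) ≈ 1.618 (golden ratio); (b) |e_{n+1}| ≈ 1.368e-12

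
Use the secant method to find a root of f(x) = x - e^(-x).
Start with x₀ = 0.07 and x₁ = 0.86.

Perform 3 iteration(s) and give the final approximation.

f(x) = x - e^(-x)
x₀ = 0.07, x₁ = 0.86

Secant formula: x_{n+1} = x_n - f(x_n)(x_n - x_{n-1})/(f(x_n) - f(x_{n-1}))

Iteration 1:
  f(0.070000) = -0.862394
  f(0.860000) = 0.436838
  x_2 = 0.860000 - 0.436838×(0.860000 - 0.070000)/(0.436838 - (-0.862394))
       = 0.594380
Iteration 2:
  f(0.860000) = 0.436838
  f(0.594380) = 0.042475
  x_3 = 0.594380 - 0.042475×(0.594380 - 0.860000)/(0.042475 - 0.436838)
       = 0.565771
Iteration 3:
  f(0.594380) = 0.042475
  f(0.565771) = -0.002151
  x_4 = 0.565771 - (-0.002151)×(0.565771 - 0.594380)/(-0.002151 - 0.042475)
       = 0.567150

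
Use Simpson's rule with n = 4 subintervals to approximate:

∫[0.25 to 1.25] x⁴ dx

f(x) = x⁴
a = 0.25, b = 1.25, n = 4
h = (b - a)/n = 0.250000

Simpson's rule: (h/3)[f(x₀) + 4f(x₁) + 2f(x₂) + ... + f(xₙ)]

x_0 = 0.2500, f(x_0) = 0.003906, coefficient = 1
x_1 = 0.5000, f(x_1) = 0.062500, coefficient = 4
x_2 = 0.7500, f(x_2) = 0.316406, coefficient = 2
x_3 = 1.0000, f(x_3) = 1.000000, coefficient = 4
x_4 = 1.2500, f(x_4) = 2.441406, coefficient = 1

I ≈ (0.250000/3) × 7.328125 = 0.610677
Exact value: 0.610156
Error: 0.000521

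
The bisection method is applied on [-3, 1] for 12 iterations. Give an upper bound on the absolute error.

Bisection error bound: |error| ≤ (b-a)/2^n
|error| ≤ (1 - (-3))/2^12 = 4/2^12
|error| ≤ 0.0009765625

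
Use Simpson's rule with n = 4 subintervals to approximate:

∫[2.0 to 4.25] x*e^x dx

f(x) = x*e^x
a = 2.0, b = 4.25, n = 4
h = (b - a)/n = 0.562500

Simpson's rule: (h/3)[f(x₀) + 4f(x₁) + 2f(x₂) + ... + f(xₙ)]

x_0 = 2.0000, f(x_0) = 14.778112, coefficient = 1
x_1 = 2.5625, f(x_1) = 33.231006, coefficient = 4
x_2 = 3.1250, f(x_2) = 71.124672, coefficient = 2
x_3 = 3.6875, f(x_3) = 147.296671, coefficient = 4
x_4 = 4.2500, f(x_4) = 297.948002, coefficient = 1

I ≈ (0.562500/3) × 1177.086165 = 220.703656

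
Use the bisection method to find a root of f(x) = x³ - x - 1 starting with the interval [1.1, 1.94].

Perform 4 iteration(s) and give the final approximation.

f(x) = x³ - x - 1
Initial interval: [1.1, 1.94]

Iteration 1:
  c_1 = (1.100000 + 1.940000)/2 = 1.520000
  f(c_1) = f(1.520000) = 0.991808
  f(a) × f(c) < 0, new interval: [1.100000, 1.520000]
Iteration 2:
  c_2 = (1.100000 + 1.520000)/2 = 1.310000
  f(c_2) = f(1.310000) = -0.061909
  f(a) × f(c) ≥ 0, new interval: [1.310000, 1.520000]
Iteration 3:
  c_3 = (1.310000 + 1.520000)/2 = 1.415000
  f(c_3) = f(1.415000) = 0.418148
  f(a) × f(c) < 0, new interval: [1.310000, 1.415000]
Iteration 4:
  c_4 = (1.310000 + 1.415000)/2 = 1.362500
  f(c_4) = f(1.362500) = 0.166854
  f(a) × f(c) < 0, new interval: [1.310000, 1.362500]

After 4 iteration(s), the approximation is c_4 = 1.362500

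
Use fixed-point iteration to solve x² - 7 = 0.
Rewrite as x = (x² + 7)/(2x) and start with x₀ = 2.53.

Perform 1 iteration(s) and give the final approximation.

Equation: x² - 7 = 0
Fixed-point form: x = (x² + 7)/(2x)
x₀ = 2.53

x_1 = g(2.530000) = 2.648399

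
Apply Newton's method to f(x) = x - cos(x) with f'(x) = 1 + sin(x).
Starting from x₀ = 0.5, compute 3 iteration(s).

f(x) = x - cos(x)
f'(x) = 1 + sin(x)
x₀ = 0.5

Newton-Raphson formula: x_{n+1} = x_n - f(x_n)/f'(x_n)

Iteration 1:
  f(0.500000) = -0.377583
  f'(0.500000) = 1.479426
  x_1 = 0.500000 - (-0.377583)/1.479426 = 0.755222
Iteration 2:
  f(0.755222) = 0.027103
  f'(0.755222) = 1.685451
  x_2 = 0.755222 - 0.027103/1.685451 = 0.739142
Iteration 3:
  f(0.739142) = 0.000095
  f'(0.739142) = 1.673654
  x_3 = 0.739142 - 0.000095/1.673654 = 0.739085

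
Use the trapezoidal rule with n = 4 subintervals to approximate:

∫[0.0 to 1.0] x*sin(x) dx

f(x) = x*sin(x)
a = 0.0, b = 1.0, n = 4
h = (b - a)/n = 0.250000

Trapezoidal rule: (h/2)[f(x₀) + 2f(x₁) + 2f(x₂) + ... + f(xₙ)]

x_0 = 0.0000, f(x_0) = 0.000000, coefficient = 1
x_1 = 0.2500, f(x_1) = 0.061851, coefficient = 2
x_2 = 0.5000, f(x_2) = 0.239713, coefficient = 2
x_3 = 0.7500, f(x_3) = 0.511229, coefficient = 2
x_4 = 1.0000, f(x_4) = 0.841471, coefficient = 1

I ≈ (0.250000/2) × 2.467057 = 0.308382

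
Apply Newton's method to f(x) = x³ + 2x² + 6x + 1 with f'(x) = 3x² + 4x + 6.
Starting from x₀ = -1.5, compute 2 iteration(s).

f(x) = x³ + 2x² + 6x + 1
f'(x) = 3x² + 4x + 6
x₀ = -1.5

Newton-Raphson formula: x_{n+1} = x_n - f(x_n)/f'(x_n)

Iteration 1:
  f(-1.500000) = -6.875000
  f'(-1.500000) = 6.750000
  x_1 = -1.500000 - (-6.875000)/6.750000 = -0.481481
Iteration 2:
  f(-0.481481) = -1.536859
  f'(-0.481481) = 4.769547
  x_2 = -0.481481 - (-1.536859)/4.769547 = -0.159258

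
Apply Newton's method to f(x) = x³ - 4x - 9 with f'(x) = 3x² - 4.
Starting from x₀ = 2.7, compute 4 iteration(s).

f(x) = x³ - 4x - 9
f'(x) = 3x² - 4
x₀ = 2.7

Newton-Raphson formula: x_{n+1} = x_n - f(x_n)/f'(x_n)

Iteration 1:
  f(2.700000) = -0.117000
  f'(2.700000) = 17.870000
  x_1 = 2.700000 - (-0.117000)/17.870000 = 2.706547
Iteration 2:
  f(2.706547) = 0.000348
  f'(2.706547) = 17.976195
  x_2 = 2.706547 - 0.000348/17.976195 = 2.706528
Iteration 3:
  f(2.706528) = 0.000000
  f'(2.706528) = 17.975881
  x_3 = 2.706528 - 0.000000/17.975881 = 2.706528
Iteration 4:
  f(2.706528) = 0.000000
  f'(2.706528) = 17.975881
  x_4 = 2.706528 - 0.000000/17.975881 = 2.706528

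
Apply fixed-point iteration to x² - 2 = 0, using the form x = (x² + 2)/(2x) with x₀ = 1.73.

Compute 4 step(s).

Equation: x² - 2 = 0
Fixed-point form: x = (x² + 2)/(2x)
x₀ = 1.73

x_1 = g(1.730000) = 1.443035
x_2 = g(1.443035) = 1.414501
x_3 = g(1.414501) = 1.414214
x_4 = g(1.414214) = 1.414214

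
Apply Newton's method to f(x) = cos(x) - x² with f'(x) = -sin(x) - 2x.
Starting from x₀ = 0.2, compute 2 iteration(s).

f(x) = cos(x) - x²
f'(x) = -sin(x) - 2x
x₀ = 0.2

Newton-Raphson formula: x_{n+1} = x_n - f(x_n)/f'(x_n)

Iteration 1:
  f(0.200000) = 0.940067
  f'(0.200000) = -0.598669
  x_1 = 0.200000 - 0.940067/(-0.598669) = 1.770260
Iteration 2:
  f(1.770260) = -3.331965
  f'(1.770260) = -4.520693
  x_2 = 1.770260 - (-3.331965)/(-4.520693) = 1.033213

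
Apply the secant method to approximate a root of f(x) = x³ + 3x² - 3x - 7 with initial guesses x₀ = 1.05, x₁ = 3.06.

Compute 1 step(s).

f(x) = x³ + 3x² - 3x - 7
x₀ = 1.05, x₁ = 3.06

Secant formula: x_{n+1} = x_n - f(x_n)(x_n - x_{n-1})/(f(x_n) - f(x_{n-1}))

Iteration 1:
  f(1.050000) = -5.684875
  f(3.060000) = 40.563416
  x_2 = 3.060000 - 40.563416×(3.060000 - 1.050000)/(40.563416 - (-5.684875))
       = 1.297071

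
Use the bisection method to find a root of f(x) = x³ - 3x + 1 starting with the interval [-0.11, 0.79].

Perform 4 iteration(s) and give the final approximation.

f(x) = x³ - 3x + 1
Initial interval: [-0.11, 0.79]

Iteration 1:
  c_1 = (-0.110000 + 0.790000)/2 = 0.340000
  f(c_1) = f(0.340000) = 0.019304
  f(a) × f(c) ≥ 0, new interval: [0.340000, 0.790000]
Iteration 2:
  c_2 = (0.340000 + 0.790000)/2 = 0.565000
  f(c_2) = f(0.565000) = -0.514638
  f(a) × f(c) < 0, new interval: [0.340000, 0.565000]
Iteration 3:
  c_3 = (0.340000 + 0.565000)/2 = 0.452500
  f(c_3) = f(0.452500) = -0.264848
  f(a) × f(c) < 0, new interval: [0.340000, 0.452500]
Iteration 4:
  c_4 = (0.340000 + 0.452500)/2 = 0.396250
  f(c_4) = f(0.396250) = -0.126533
  f(a) × f(c) < 0, new interval: [0.340000, 0.396250]

After 4 iteration(s), the approximation is c_4 = 0.396250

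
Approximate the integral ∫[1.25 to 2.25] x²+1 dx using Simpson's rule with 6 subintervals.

f(x) = x²+1
a = 1.25, b = 2.25, n = 6
h = (b - a)/n = 0.166667

Simpson's rule: (h/3)[f(x₀) + 4f(x₁) + 2f(x₂) + ... + f(xₙ)]

x_0 = 1.2500, f(x_0) = 2.562500, coefficient = 1
x_1 = 1.4167, f(x_1) = 3.006944, coefficient = 4
x_2 = 1.5833, f(x_2) = 3.506944, coefficient = 2
x_3 = 1.7500, f(x_3) = 4.062500, coefficient = 4
x_4 = 1.9167, f(x_4) = 4.673611, coefficient = 2
x_5 = 2.0833, f(x_5) = 5.340278, coefficient = 4
x_6 = 2.2500, f(x_6) = 6.062500, coefficient = 1

I ≈ (0.166667/3) × 74.625000 = 4.145833
Exact value: 4.145833
Error: 0.000000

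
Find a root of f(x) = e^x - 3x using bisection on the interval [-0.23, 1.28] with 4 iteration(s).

f(x) = e^x - 3x
Initial interval: [-0.23, 1.28]

Iteration 1:
  c_1 = (-0.230000 + 1.280000)/2 = 0.525000
  f(c_1) = f(0.525000) = 0.115459
  f(a) × f(c) ≥ 0, new interval: [0.525000, 1.280000]
Iteration 2:
  c_2 = (0.525000 + 1.280000)/2 = 0.902500
  f(c_2) = f(0.902500) = -0.241740
  f(a) × f(c) < 0, new interval: [0.525000, 0.902500]
Iteration 3:
  c_3 = (0.525000 + 0.902500)/2 = 0.713750
  f(c_3) = f(0.713750) = -0.099617
  f(a) × f(c) < 0, new interval: [0.525000, 0.713750]
Iteration 4:
  c_4 = (0.525000 + 0.713750)/2 = 0.619375
  f(c_4) = f(0.619375) = -0.000358
  f(a) × f(c) < 0, new interval: [0.525000, 0.619375]

After 4 iteration(s), the approximation is c_4 = 0.619375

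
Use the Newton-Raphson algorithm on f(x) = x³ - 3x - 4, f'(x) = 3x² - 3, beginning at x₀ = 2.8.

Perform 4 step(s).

f(x) = x³ - 3x - 4
f'(x) = 3x² - 3
x₀ = 2.8

Newton-Raphson formula: x_{n+1} = x_n - f(x_n)/f'(x_n)

Iteration 1:
  f(2.800000) = 9.552000
  f'(2.800000) = 20.520000
  x_1 = 2.800000 - 9.552000/20.520000 = 2.334503
Iteration 2:
  f(2.334503) = 1.719308
  f'(2.334503) = 13.349712
  x_2 = 2.334503 - 1.719308/13.349712 = 2.205713
Iteration 3:
  f(2.205713) = 0.114030
  f'(2.205713) = 11.595510
  x_3 = 2.205713 - 0.114030/11.595510 = 2.195879
Iteration 4:
  f(2.195879) = 0.000639
  f'(2.195879) = 11.465655
  x_4 = 2.195879 - 0.000639/11.465655 = 2.195823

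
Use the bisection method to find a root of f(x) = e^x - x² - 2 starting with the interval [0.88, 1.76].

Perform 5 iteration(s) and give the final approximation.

f(x) = e^x - x² - 2
Initial interval: [0.88, 1.76]

Iteration 1:
  c_1 = (0.880000 + 1.760000)/2 = 1.320000
  f(c_1) = f(1.320000) = 0.001021
  f(a) × f(c) < 0, new interval: [0.880000, 1.320000]
Iteration 2:
  c_2 = (0.880000 + 1.320000)/2 = 1.100000
  f(c_2) = f(1.100000) = -0.205834
  f(a) × f(c) ≥ 0, new interval: [1.100000, 1.320000]
Iteration 3:
  c_3 = (1.100000 + 1.320000)/2 = 1.210000
  f(c_3) = f(1.210000) = -0.110615
  f(a) × f(c) ≥ 0, new interval: [1.210000, 1.320000]
Iteration 4:
  c_4 = (1.210000 + 1.320000)/2 = 1.265000
  f(c_4) = f(1.265000) = -0.057132
  f(a) × f(c) ≥ 0, new interval: [1.265000, 1.320000]
Iteration 5:
  c_5 = (1.265000 + 1.320000)/2 = 1.292500
  f(c_5) = f(1.292500) = -0.028676
  f(a) × f(c) ≥ 0, new interval: [1.292500, 1.320000]

After 5 iteration(s), the approximation is c_5 = 1.292500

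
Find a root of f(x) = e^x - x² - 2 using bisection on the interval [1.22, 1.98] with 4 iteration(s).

f(x) = e^x - x² - 2
Initial interval: [1.22, 1.98]

Iteration 1:
  c_1 = (1.220000 + 1.980000)/2 = 1.600000
  f(c_1) = f(1.600000) = 0.393032
  f(a) × f(c) < 0, new interval: [1.220000, 1.600000]
Iteration 2:
  c_2 = (1.220000 + 1.600000)/2 = 1.410000
  f(c_2) = f(1.410000) = 0.107855
  f(a) × f(c) < 0, new interval: [1.220000, 1.410000]
Iteration 3:
  c_3 = (1.220000 + 1.410000)/2 = 1.315000
  f(c_3) = f(1.315000) = -0.004474
  f(a) × f(c) ≥ 0, new interval: [1.315000, 1.410000]
Iteration 4:
  c_4 = (1.315000 + 1.410000)/2 = 1.362500
  f(c_4) = f(1.362500) = 0.049540
  f(a) × f(c) < 0, new interval: [1.315000, 1.362500]

After 4 iteration(s), the approximation is c_4 = 1.362500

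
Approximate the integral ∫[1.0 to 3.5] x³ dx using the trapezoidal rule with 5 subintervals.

f(x) = x³
a = 1.0, b = 3.5, n = 5
h = (b - a)/n = 0.500000

Trapezoidal rule: (h/2)[f(x₀) + 2f(x₁) + 2f(x₂) + ... + f(xₙ)]

x_0 = 1.0000, f(x_0) = 1.000000, coefficient = 1
x_1 = 1.5000, f(x_1) = 3.375000, coefficient = 2
x_2 = 2.0000, f(x_2) = 8.000000, coefficient = 2
x_3 = 2.5000, f(x_3) = 15.625000, coefficient = 2
x_4 = 3.0000, f(x_4) = 27.000000, coefficient = 2
x_5 = 3.5000, f(x_5) = 42.875000, coefficient = 1

I ≈ (0.500000/2) × 151.875000 = 37.968750
Exact value: 37.265625
Error: 0.703125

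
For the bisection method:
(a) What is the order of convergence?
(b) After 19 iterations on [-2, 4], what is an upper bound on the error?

(a) Bisection has linear (order 1) convergence; the error is halved each step.

(b) Error bound = (b-a)/2^n = (4 - (-2))/2^{19}
    = 6/2^{19}

(a) 1 (linear); (b) error ≤ 1.14e-05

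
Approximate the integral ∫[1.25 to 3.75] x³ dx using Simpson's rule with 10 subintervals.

f(x) = x³
a = 1.25, b = 3.75, n = 10
h = (b - a)/n = 0.250000

Simpson's rule: (h/3)[f(x₀) + 4f(x₁) + 2f(x₂) + ... + f(xₙ)]

x_0 = 1.2500, f(x_0) = 1.953125, coefficient = 1
x_1 = 1.5000, f(x_1) = 3.375000, coefficient = 4
x_2 = 1.7500, f(x_2) = 5.359375, coefficient = 2
x_3 = 2.0000, f(x_3) = 8.000000, coefficient = 4
x_4 = 2.2500, f(x_4) = 11.390625, coefficient = 2
x_5 = 2.5000, f(x_5) = 15.625000, coefficient = 4
x_6 = 2.7500, f(x_6) = 20.796875, coefficient = 2
x_7 = 3.0000, f(x_7) = 27.000000, coefficient = 4
x_8 = 3.2500, f(x_8) = 34.328125, coefficient = 2
x_9 = 3.5000, f(x_9) = 42.875000, coefficient = 4
x_10 = 3.7500, f(x_10) = 52.734375, coefficient = 1

I ≈ (0.250000/3) × 585.937500 = 48.828125
Exact value: 48.828125
Error: 0.000000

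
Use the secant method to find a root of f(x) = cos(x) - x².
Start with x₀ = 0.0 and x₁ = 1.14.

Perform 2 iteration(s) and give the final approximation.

f(x) = cos(x) - x²
x₀ = 0.0, x₁ = 1.14

Secant formula: x_{n+1} = x_n - f(x_n)(x_n - x_{n-1})/(f(x_n) - f(x_{n-1}))

Iteration 1:
  f(0.000000) = 1.000000
  f(1.140000) = -0.882005
  x_2 = 1.140000 - (-0.882005)×(1.140000 - 0.000000)/(-0.882005 - 1.000000)
       = 0.605737
Iteration 2:
  f(1.140000) = -0.882005
  f(0.605737) = 0.455166
  x_3 = 0.605737 - 0.455166×(0.605737 - 1.140000)/(0.455166 - (-0.882005))
       = 0.787597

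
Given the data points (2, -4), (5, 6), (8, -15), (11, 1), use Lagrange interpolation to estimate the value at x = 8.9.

Lagrange interpolation formula:
P(x) = Σ yᵢ × Lᵢ(x)
where Lᵢ(x) = Π_{j≠i} (x - xⱼ)/(xᵢ - xⱼ)

L_0(8.9) = (8.9 - 5)/(2 - 5) × (8.9 - 8)/(2 - 8) × (8.9 - 11)/(2 - 11) = 0.045500
L_1(8.9) = (8.9 - 2)/(5 - 2) × (8.9 - 8)/(5 - 8) × (8.9 - 11)/(5 - 11) = -0.241500
L_2(8.9) = (8.9 - 2)/(8 - 2) × (8.9 - 5)/(8 - 5) × (8.9 - 11)/(8 - 11) = 1.046500
L_3(8.9) = (8.9 - 2)/(11 - 2) × (8.9 - 5)/(11 - 5) × (8.9 - 8)/(11 - 8) = 0.149500

P(8.9) = (-4)×L_0(8.9) + 6×L_1(8.9) + (-15)×L_2(8.9) + 1×L_3(8.9)
P(8.9) = -17.179000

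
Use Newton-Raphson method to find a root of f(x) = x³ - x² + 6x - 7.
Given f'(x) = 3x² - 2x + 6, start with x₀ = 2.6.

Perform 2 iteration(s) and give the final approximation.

f(x) = x³ - x² + 6x - 7
f'(x) = 3x² - 2x + 6
x₀ = 2.6

Newton-Raphson formula: x_{n+1} = x_n - f(x_n)/f'(x_n)

Iteration 1:
  f(2.600000) = 19.416000
  f'(2.600000) = 21.080000
  x_1 = 2.600000 - 19.416000/21.080000 = 1.678937
Iteration 2:
  f(1.678937) = 4.987434
  f'(1.678937) = 11.098617
  x_2 = 1.678937 - 4.987434/11.098617 = 1.229563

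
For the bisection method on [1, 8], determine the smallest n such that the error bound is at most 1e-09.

We need (b-a)/2^n ≤ 1e-09
(8 - 1)/2^n ≤ 1e-09
7/2^n ≤ 1e-09
2^n ≥ 7000000000
n ≥ log₂(7000000000) = 32.70
n ≥ 33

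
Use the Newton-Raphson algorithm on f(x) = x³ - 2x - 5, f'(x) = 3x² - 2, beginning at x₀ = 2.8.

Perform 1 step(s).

f(x) = x³ - 2x - 5
f'(x) = 3x² - 2
x₀ = 2.8

Newton-Raphson formula: x_{n+1} = x_n - f(x_n)/f'(x_n)

Iteration 1:
  f(2.800000) = 11.352000
  f'(2.800000) = 21.520000
  x_1 = 2.800000 - 11.352000/21.520000 = 2.272491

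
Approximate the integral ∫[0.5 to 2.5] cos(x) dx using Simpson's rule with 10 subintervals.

f(x) = cos(x)
a = 0.5, b = 2.5, n = 10
h = (b - a)/n = 0.200000

Simpson's rule: (h/3)[f(x₀) + 4f(x₁) + 2f(x₂) + ... + f(xₙ)]

x_0 = 0.5000, f(x_0) = 0.877583, coefficient = 1
x_1 = 0.7000, f(x_1) = 0.764842, coefficient = 4
x_2 = 0.9000, f(x_2) = 0.621610, coefficient = 2
x_3 = 1.1000, f(x_3) = 0.453596, coefficient = 4
x_4 = 1.3000, f(x_4) = 0.267499, coefficient = 2
x_5 = 1.5000, f(x_5) = 0.070737, coefficient = 4
x_6 = 1.7000, f(x_6) = -0.128844, coefficient = 2
x_7 = 1.9000, f(x_7) = -0.323290, coefficient = 4
x_8 = 2.1000, f(x_8) = -0.504846, coefficient = 2
x_9 = 2.3000, f(x_9) = -0.666276, coefficient = 4
x_10 = 2.5000, f(x_10) = -0.801144, coefficient = 1

I ≈ (0.200000/3) × 1.785715 = 0.119048
Exact value: 0.119047
Error: 0.000001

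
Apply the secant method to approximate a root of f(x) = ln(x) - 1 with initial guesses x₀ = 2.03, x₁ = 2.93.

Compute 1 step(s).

f(x) = ln(x) - 1
x₀ = 2.03, x₁ = 2.93

Secant formula: x_{n+1} = x_n - f(x_n)(x_n - x_{n-1})/(f(x_n) - f(x_{n-1}))

Iteration 1:
  f(2.030000) = -0.291964
  f(2.930000) = 0.075002
  x_2 = 2.930000 - 0.075002×(2.930000 - 2.030000)/(0.075002 - (-0.291964))
       = 2.746054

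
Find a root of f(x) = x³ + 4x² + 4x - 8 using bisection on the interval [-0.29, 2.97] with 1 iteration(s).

f(x) = x³ + 4x² + 4x - 8
Initial interval: [-0.29, 2.97]

Iteration 1:
  c_1 = (-0.290000 + 2.970000)/2 = 1.340000
  f(c_1) = f(1.340000) = 6.948504
  f(a) × f(c) < 0, new interval: [-0.290000, 1.340000]

After 1 iteration(s), the approximation is c_1 = 1.340000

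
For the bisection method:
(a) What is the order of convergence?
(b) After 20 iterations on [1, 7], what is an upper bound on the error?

(a) Bisection has linear (order 1) convergence; the error is halved each step.

(b) Error bound = (b-a)/2^n = (7 - 1)/2^{20}
    = 6/2^{20}

(a) 1 (linear); (b) error ≤ 5.72e-06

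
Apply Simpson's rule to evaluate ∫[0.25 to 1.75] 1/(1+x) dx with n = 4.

f(x) = 1/(1+x)
a = 0.25, b = 1.75, n = 4
h = (b - a)/n = 0.375000

Simpson's rule: (h/3)[f(x₀) + 4f(x₁) + 2f(x₂) + ... + f(xₙ)]

x_0 = 0.2500, f(x_0) = 0.800000, coefficient = 1
x_1 = 0.6250, f(x_1) = 0.615385, coefficient = 4
x_2 = 1.0000, f(x_2) = 0.500000, coefficient = 2
x_3 = 1.3750, f(x_3) = 0.421053, coefficient = 4
x_4 = 1.7500, f(x_4) = 0.363636, coefficient = 1

I ≈ (0.375000/3) × 6.309385 = 0.788673
Exact value: 0.788457
Error: 0.000216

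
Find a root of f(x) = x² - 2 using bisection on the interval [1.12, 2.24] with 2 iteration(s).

f(x) = x² - 2
Initial interval: [1.12, 2.24]

Iteration 1:
  c_1 = (1.120000 + 2.240000)/2 = 1.680000
  f(c_1) = f(1.680000) = 0.822400
  f(a) × f(c) < 0, new interval: [1.120000, 1.680000]
Iteration 2:
  c_2 = (1.120000 + 1.680000)/2 = 1.400000
  f(c_2) = f(1.400000) = -0.040000
  f(a) × f(c) ≥ 0, new interval: [1.400000, 1.680000]

After 2 iteration(s), the approximation is c_2 = 1.400000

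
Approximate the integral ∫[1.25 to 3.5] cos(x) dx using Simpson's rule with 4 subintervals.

f(x) = cos(x)
a = 1.25, b = 3.5, n = 4
h = (b - a)/n = 0.562500

Simpson's rule: (h/3)[f(x₀) + 4f(x₁) + 2f(x₂) + ... + f(xₙ)]

x_0 = 1.2500, f(x_0) = 0.315322, coefficient = 1
x_1 = 1.8125, f(x_1) = -0.239357, coefficient = 4
x_2 = 2.3750, f(x_2) = -0.720278, coefficient = 2
x_3 = 2.9375, f(x_3) = -0.979245, coefficient = 4
x_4 = 3.5000, f(x_4) = -0.936457, coefficient = 1

I ≈ (0.562500/3) × -6.936101 = -1.300519
Exact value: -1.299768
Error: 0.000751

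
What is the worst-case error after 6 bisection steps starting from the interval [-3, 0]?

Bisection error bound: |error| ≤ (b-a)/2^n
|error| ≤ (0 - (-3))/2^6 = 3/2^6
|error| ≤ 0.0468750000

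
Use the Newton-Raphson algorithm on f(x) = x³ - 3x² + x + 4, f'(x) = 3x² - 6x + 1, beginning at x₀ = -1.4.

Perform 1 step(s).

f(x) = x³ - 3x² + x + 4
f'(x) = 3x² - 6x + 1
x₀ = -1.4

Newton-Raphson formula: x_{n+1} = x_n - f(x_n)/f'(x_n)

Iteration 1:
  f(-1.400000) = -6.024000
  f'(-1.400000) = 15.280000
  x_1 = -1.400000 - (-6.024000)/15.280000 = -1.005759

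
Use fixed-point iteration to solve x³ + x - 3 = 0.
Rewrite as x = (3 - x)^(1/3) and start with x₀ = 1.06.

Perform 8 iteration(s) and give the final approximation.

Equation: x³ + x - 3 = 0
Fixed-point form: x = (3 - x)^(1/3)
x₀ = 1.06

x_1 = g(1.060000) = 1.247194
x_2 = g(1.247194) = 1.205715
x_3 = g(1.205715) = 1.215152
x_4 = g(1.215152) = 1.213018
x_5 = g(1.213018) = 1.213501
x_6 = g(1.213501) = 1.213391
x_7 = g(1.213391) = 1.213416
x_8 = g(1.213416) = 1.213411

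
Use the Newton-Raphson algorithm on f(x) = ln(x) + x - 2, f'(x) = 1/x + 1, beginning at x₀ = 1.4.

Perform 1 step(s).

f(x) = ln(x) + x - 2
f'(x) = 1/x + 1
x₀ = 1.4

Newton-Raphson formula: x_{n+1} = x_n - f(x_n)/f'(x_n)

Iteration 1:
  f(1.400000) = -0.263528
  f'(1.400000) = 1.714286
  x_1 = 1.400000 - (-0.263528)/1.714286 = 1.553725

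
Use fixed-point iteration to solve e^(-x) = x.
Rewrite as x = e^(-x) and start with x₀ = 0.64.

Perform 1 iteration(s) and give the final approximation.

Equation: e^(-x) = x
Fixed-point form: x = e^(-x)
x₀ = 0.64

x_1 = g(0.640000) = 0.527292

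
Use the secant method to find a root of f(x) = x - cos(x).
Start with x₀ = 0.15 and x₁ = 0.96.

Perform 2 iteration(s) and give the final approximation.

f(x) = x - cos(x)
x₀ = 0.15, x₁ = 0.96

Secant formula: x_{n+1} = x_n - f(x_n)(x_n - x_{n-1})/(f(x_n) - f(x_{n-1}))

Iteration 1:
  f(0.150000) = -0.838771
  f(0.960000) = 0.386480
  x_2 = 0.960000 - 0.386480×(0.960000 - 0.150000)/(0.386480 - (-0.838771))
       = 0.704502
Iteration 2:
  f(0.960000) = 0.386480
  f(0.704502) = -0.057432
  x_3 = 0.704502 - (-0.057432)×(0.704502 - 0.960000)/(-0.057432 - 0.386480)
       = 0.737558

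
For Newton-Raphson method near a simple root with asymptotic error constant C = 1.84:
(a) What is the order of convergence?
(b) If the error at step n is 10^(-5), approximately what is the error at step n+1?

(a) Newton-Raphson has quadratic (order 2) convergence near simple roots.
    This means |e_{n+1}| ≈ C|e_n|².

(b) With |e_n| = 10^(-5) and C = 1.84:
    |e_{n+1}| ≈ 1.84 × (10^(-5))² = 1.84 × 10^(-10)

(a) 2 (quadratic); (b) |e_{n+1}| ≈ 1.840e-10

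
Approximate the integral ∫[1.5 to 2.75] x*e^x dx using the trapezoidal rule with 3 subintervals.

f(x) = x*e^x
a = 1.5, b = 2.75, n = 3
h = (b - a)/n = 0.416667

Trapezoidal rule: (h/2)[f(x₀) + 2f(x₁) + 2f(x₂) + ... + f(xₙ)]

x_0 = 1.5000, f(x_0) = 6.722534, coefficient = 1
x_1 = 1.9167, f(x_1) = 13.029998, coefficient = 2
x_2 = 2.3333, f(x_2) = 24.061937, coefficient = 2
x_3 = 2.7500, f(x_3) = 43.017238, coefficient = 1

I ≈ (0.416667/2) × 123.923640 = 25.817425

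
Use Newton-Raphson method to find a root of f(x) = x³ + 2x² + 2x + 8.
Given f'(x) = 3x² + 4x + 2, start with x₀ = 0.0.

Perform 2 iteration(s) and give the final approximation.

f(x) = x³ + 2x² + 2x + 8
f'(x) = 3x² + 4x + 2
x₀ = 0.0

Newton-Raphson formula: x_{n+1} = x_n - f(x_n)/f'(x_n)

Iteration 1:
  f(0.000000) = 8.000000
  f'(0.000000) = 2.000000
  x_1 = 0.000000 - 8.000000/2.000000 = -4.000000
Iteration 2:
  f(-4.000000) = -32.000000
  f'(-4.000000) = 34.000000
  x_2 = -4.000000 - (-32.000000)/34.000000 = -3.058824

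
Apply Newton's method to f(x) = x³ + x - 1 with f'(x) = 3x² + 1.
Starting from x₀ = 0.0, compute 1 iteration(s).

f(x) = x³ + x - 1
f'(x) = 3x² + 1
x₀ = 0.0

Newton-Raphson formula: x_{n+1} = x_n - f(x_n)/f'(x_n)

Iteration 1:
  f(0.000000) = -1.000000
  f'(0.000000) = 1.000000
  x_1 = 0.000000 - (-1.000000)/1.000000 = 1.000000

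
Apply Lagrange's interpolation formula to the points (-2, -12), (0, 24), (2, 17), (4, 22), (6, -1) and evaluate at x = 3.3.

Lagrange interpolation formula:
P(x) = Σ yᵢ × Lᵢ(x)
where Lᵢ(x) = Π_{j≠i} (x - xⱼ)/(xᵢ - xⱼ)

L_0(3.3) = (3.3 - 0)/(-2 - 0) × (3.3 - 2)/(-2 - 2) × (3.3 - 4)/(-2 - 4) × (3.3 - 6)/(-2 - 6) = 0.021115
L_1(3.3) = (3.3 - (-2))/(0 - (-2)) × (3.3 - 2)/(0 - 2) × (3.3 - 4)/(0 - 4) × (3.3 - 6)/(0 - 6) = -0.135647
L_2(3.3) = (3.3 - (-2))/(2 - (-2)) × (3.3 - 0)/(2 - 0) × (3.3 - 4)/(2 - 4) × (3.3 - 6)/(2 - 6) = 0.516502
L_3(3.3) = (3.3 - (-2))/(4 - (-2)) × (3.3 - 0)/(4 - 0) × (3.3 - 2)/(4 - 2) × (3.3 - 6)/(4 - 6) = 0.639478
L_4(3.3) = (3.3 - (-2))/(6 - (-2)) × (3.3 - 0)/(6 - 0) × (3.3 - 2)/(6 - 2) × (3.3 - 4)/(6 - 4) = -0.041448

P(3.3) = (-12)×L_0(3.3) + 24×L_1(3.3) + 17×L_2(3.3) + 22×L_3(3.3) + (-1)×L_4(3.3)
P(3.3) = 19.381590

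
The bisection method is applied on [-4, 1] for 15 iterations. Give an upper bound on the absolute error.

Bisection error bound: |error| ≤ (b-a)/2^n
|error| ≤ (1 - (-4))/2^15 = 5/2^15
|error| ≤ 0.0001525879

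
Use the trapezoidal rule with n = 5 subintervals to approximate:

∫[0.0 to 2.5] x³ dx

f(x) = x³
a = 0.0, b = 2.5, n = 5
h = (b - a)/n = 0.500000

Trapezoidal rule: (h/2)[f(x₀) + 2f(x₁) + 2f(x₂) + ... + f(xₙ)]

x_0 = 0.0000, f(x_0) = 0.000000, coefficient = 1
x_1 = 0.5000, f(x_1) = 0.125000, coefficient = 2
x_2 = 1.0000, f(x_2) = 1.000000, coefficient = 2
x_3 = 1.5000, f(x_3) = 3.375000, coefficient = 2
x_4 = 2.0000, f(x_4) = 8.000000, coefficient = 2
x_5 = 2.5000, f(x_5) = 15.625000, coefficient = 1

I ≈ (0.500000/2) × 40.625000 = 10.156250
Exact value: 9.765625
Error: 0.390625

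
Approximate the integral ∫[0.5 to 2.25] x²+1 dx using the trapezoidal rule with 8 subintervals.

f(x) = x²+1
a = 0.5, b = 2.25, n = 8
h = (b - a)/n = 0.218750

Trapezoidal rule: (h/2)[f(x₀) + 2f(x₁) + 2f(x₂) + ... + f(xₙ)]

x_0 = 0.5000, f(x_0) = 1.250000, coefficient = 1
x_1 = 0.7188, f(x_1) = 1.516602, coefficient = 2
x_2 = 0.9375, f(x_2) = 1.878906, coefficient = 2
x_3 = 1.1562, f(x_3) = 2.336914, coefficient = 2
x_4 = 1.3750, f(x_4) = 2.890625, coefficient = 2
x_5 = 1.5938, f(x_5) = 3.540039, coefficient = 2
x_6 = 1.8125, f(x_6) = 4.285156, coefficient = 2
x_7 = 2.0312, f(x_7) = 5.125977, coefficient = 2
x_8 = 2.2500, f(x_8) = 6.062500, coefficient = 1

I ≈ (0.218750/2) × 50.460938 = 5.519165
Exact value: 5.505208
Error: 0.013957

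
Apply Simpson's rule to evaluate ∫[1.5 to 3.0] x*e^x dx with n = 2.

f(x) = x*e^x
a = 1.5, b = 3.0, n = 2
h = (b - a)/n = 0.750000

Simpson's rule: (h/3)[f(x₀) + 4f(x₁) + 2f(x₂) + ... + f(xₙ)]

x_0 = 1.5000, f(x_0) = 6.722534, coefficient = 1
x_1 = 2.2500, f(x_1) = 21.347406, coefficient = 4
x_2 = 3.0000, f(x_2) = 60.256611, coefficient = 1

I ≈ (0.750000/3) × 152.368767 = 38.092192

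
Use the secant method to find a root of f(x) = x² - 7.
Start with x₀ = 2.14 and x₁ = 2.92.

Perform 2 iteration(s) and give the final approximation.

f(x) = x² - 7
x₀ = 2.14, x₁ = 2.92

Secant formula: x_{n+1} = x_n - f(x_n)(x_n - x_{n-1})/(f(x_n) - f(x_{n-1}))

Iteration 1:
  f(2.140000) = -2.420400
  f(2.920000) = 1.526400
  x_2 = 2.920000 - 1.526400×(2.920000 - 2.140000)/(1.526400 - (-2.420400))
       = 2.618340
Iteration 2:
  f(2.920000) = 1.526400
  f(2.618340) = -0.144296
  x_3 = 2.618340 - (-0.144296)×(2.618340 - 2.920000)/(-0.144296 - 1.526400)
       = 2.644394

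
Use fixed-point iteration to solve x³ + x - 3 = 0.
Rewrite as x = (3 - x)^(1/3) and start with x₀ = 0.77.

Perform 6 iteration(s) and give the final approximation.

Equation: x³ + x - 3 = 0
Fixed-point form: x = (3 - x)^(1/3)
x₀ = 0.77

x_1 = g(0.770000) = 1.306477
x_2 = g(1.306477) = 1.191966
x_3 = g(1.191966) = 1.218248
x_4 = g(1.218248) = 1.212316
x_5 = g(1.212316) = 1.213660
x_6 = g(1.213660) = 1.213356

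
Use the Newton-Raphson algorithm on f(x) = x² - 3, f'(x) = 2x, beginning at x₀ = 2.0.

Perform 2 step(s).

f(x) = x² - 3
f'(x) = 2x
x₀ = 2.0

Newton-Raphson formula: x_{n+1} = x_n - f(x_n)/f'(x_n)

Iteration 1:
  f(2.000000) = 1.000000
  f'(2.000000) = 4.000000
  x_1 = 2.000000 - 1.000000/4.000000 = 1.750000
Iteration 2:
  f(1.750000) = 0.062500
  f'(1.750000) = 3.500000
  x_2 = 1.750000 - 0.062500/3.500000 = 1.732143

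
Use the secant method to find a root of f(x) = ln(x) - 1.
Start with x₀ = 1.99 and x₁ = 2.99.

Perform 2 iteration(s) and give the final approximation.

f(x) = ln(x) - 1
x₀ = 1.99, x₁ = 2.99

Secant formula: x_{n+1} = x_n - f(x_n)(x_n - x_{n-1})/(f(x_n) - f(x_{n-1}))

Iteration 1:
  f(1.990000) = -0.311865
  f(2.990000) = 0.095273
  x_2 = 2.990000 - 0.095273×(2.990000 - 1.990000)/(0.095273 - (-0.311865))
       = 2.755993
Iteration 2:
  f(2.990000) = 0.095273
  f(2.755993) = 0.013778
  x_3 = 2.755993 - 0.013778×(2.755993 - 2.990000)/(0.013778 - 0.095273)
       = 2.716431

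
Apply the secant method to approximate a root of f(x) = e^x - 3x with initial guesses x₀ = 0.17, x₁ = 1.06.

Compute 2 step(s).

f(x) = e^x - 3x
x₀ = 0.17, x₁ = 1.06

Secant formula: x_{n+1} = x_n - f(x_n)(x_n - x_{n-1})/(f(x_n) - f(x_{n-1}))

Iteration 1:
  f(0.170000) = 0.675305
  f(1.060000) = -0.293629
  x_2 = 1.060000 - (-0.293629)×(1.060000 - 0.170000)/(-0.293629 - 0.675305)
       = 0.790291
Iteration 2:
  f(1.060000) = -0.293629
  f(0.790291) = -0.166836
  x_3 = 0.790291 - (-0.166836)×(0.790291 - 1.060000)/(-0.166836 - (-0.293629))
       = 0.435407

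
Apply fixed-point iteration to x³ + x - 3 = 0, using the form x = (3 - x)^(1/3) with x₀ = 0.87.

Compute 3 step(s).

Equation: x³ + x - 3 = 0
Fixed-point form: x = (3 - x)^(1/3)
x₀ = 0.87

x_1 = g(0.870000) = 1.286648
x_2 = g(1.286648) = 1.196600
x_3 = g(1.196600) = 1.217206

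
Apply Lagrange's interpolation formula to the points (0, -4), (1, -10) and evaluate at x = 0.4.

Lagrange interpolation formula:
P(x) = Σ yᵢ × Lᵢ(x)
where Lᵢ(x) = Π_{j≠i} (x - xⱼ)/(xᵢ - xⱼ)

L_0(0.4) = (0.4 - 1)/(0 - 1) = 0.600000
L_1(0.4) = (0.4 - 0)/(1 - 0) = 0.400000

P(0.4) = (-4)×L_0(0.4) + (-10)×L_1(0.4)
P(0.4) = -6.400000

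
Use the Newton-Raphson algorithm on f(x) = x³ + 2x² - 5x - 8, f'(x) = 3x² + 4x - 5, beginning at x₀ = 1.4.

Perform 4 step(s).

f(x) = x³ + 2x² - 5x - 8
f'(x) = 3x² + 4x - 5
x₀ = 1.4

Newton-Raphson formula: x_{n+1} = x_n - f(x_n)/f'(x_n)

Iteration 1:
  f(1.400000) = -8.336000
  f'(1.400000) = 6.480000
  x_1 = 1.400000 - (-8.336000)/6.480000 = 2.686420
Iteration 2:
  f(2.686420) = 12.389095
  f'(2.686420) = 27.396232
  x_2 = 2.686420 - 12.389095/27.396232 = 2.234201
Iteration 3:
  f(2.234201) = 1.964659
  f'(2.234201) = 18.911763
  x_3 = 2.234201 - 1.964659/18.911763 = 2.130315
Iteration 4:
  f(2.130315) = 0.092799
  f'(2.130315) = 17.135991
  x_4 = 2.130315 - 0.092799/17.135991 = 2.124900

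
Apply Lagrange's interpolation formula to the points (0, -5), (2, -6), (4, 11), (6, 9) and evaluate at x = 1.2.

Lagrange interpolation formula:
P(x) = Σ yᵢ × Lᵢ(x)
where Lᵢ(x) = Π_{j≠i} (x - xⱼ)/(xᵢ - xⱼ)

L_0(1.2) = (1.2 - 2)/(0 - 2) × (1.2 - 4)/(0 - 4) × (1.2 - 6)/(0 - 6) = 0.224000
L_1(1.2) = (1.2 - 0)/(2 - 0) × (1.2 - 4)/(2 - 4) × (1.2 - 6)/(2 - 6) = 1.008000
L_2(1.2) = (1.2 - 0)/(4 - 0) × (1.2 - 2)/(4 - 2) × (1.2 - 6)/(4 - 6) = -0.288000
L_3(1.2) = (1.2 - 0)/(6 - 0) × (1.2 - 2)/(6 - 2) × (1.2 - 4)/(6 - 4) = 0.056000

P(1.2) = (-5)×L_0(1.2) + (-6)×L_1(1.2) + 11×L_2(1.2) + 9×L_3(1.2)
P(1.2) = -9.832000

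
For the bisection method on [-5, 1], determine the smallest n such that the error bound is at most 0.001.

We need (b-a)/2^n ≤ 0.001
(1 - (-5))/2^n ≤ 0.001
6/2^n ≤ 0.001
2^n ≥ 6000
n ≥ log₂(6000) = 12.55
n ≥ 13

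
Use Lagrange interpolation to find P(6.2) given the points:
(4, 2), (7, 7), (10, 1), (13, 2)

Lagrange interpolation formula:
P(x) = Σ yᵢ × Lᵢ(x)
where Lᵢ(x) = Π_{j≠i} (x - xⱼ)/(xᵢ - xⱼ)

L_0(6.2) = (6.2 - 7)/(4 - 7) × (6.2 - 10)/(4 - 10) × (6.2 - 13)/(4 - 13) = 0.127605
L_1(6.2) = (6.2 - 4)/(7 - 4) × (6.2 - 10)/(7 - 10) × (6.2 - 13)/(7 - 13) = 1.052741
L_2(6.2) = (6.2 - 4)/(10 - 4) × (6.2 - 7)/(10 - 7) × (6.2 - 13)/(10 - 13) = -0.221630
L_3(6.2) = (6.2 - 4)/(13 - 4) × (6.2 - 7)/(13 - 7) × (6.2 - 10)/(13 - 10) = 0.041284

P(6.2) = 2×L_0(6.2) + 7×L_1(6.2) + 1×L_2(6.2) + 2×L_3(6.2)
P(6.2) = 7.485333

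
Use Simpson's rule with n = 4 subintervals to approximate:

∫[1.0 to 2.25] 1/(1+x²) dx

f(x) = 1/(1+x²)
a = 1.0, b = 2.25, n = 4
h = (b - a)/n = 0.312500

Simpson's rule: (h/3)[f(x₀) + 4f(x₁) + 2f(x₂) + ... + f(xₙ)]

x_0 = 1.0000, f(x_0) = 0.500000, coefficient = 1
x_1 = 1.3125, f(x_1) = 0.367288, coefficient = 4
x_2 = 1.6250, f(x_2) = 0.274678, coefficient = 2
x_3 = 1.9375, f(x_3) = 0.210353, coefficient = 4
x_4 = 2.2500, f(x_4) = 0.164948, coefficient = 1

I ≈ (0.312500/3) × 3.524872 = 0.367174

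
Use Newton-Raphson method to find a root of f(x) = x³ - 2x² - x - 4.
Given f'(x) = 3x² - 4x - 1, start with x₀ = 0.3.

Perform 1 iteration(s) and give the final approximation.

f(x) = x³ - 2x² - x - 4
f'(x) = 3x² - 4x - 1
x₀ = 0.3

Newton-Raphson formula: x_{n+1} = x_n - f(x_n)/f'(x_n)

Iteration 1:
  f(0.300000) = -4.453000
  f'(0.300000) = -1.930000
  x_1 = 0.300000 - (-4.453000)/(-1.930000) = -2.007254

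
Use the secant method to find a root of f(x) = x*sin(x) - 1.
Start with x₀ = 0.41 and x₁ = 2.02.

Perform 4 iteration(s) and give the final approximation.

f(x) = x*sin(x) - 1
x₀ = 0.41, x₁ = 2.02

Secant formula: x_{n+1} = x_n - f(x_n)(x_n - x_{n-1})/(f(x_n) - f(x_{n-1}))

Iteration 1:
  f(0.410000) = -0.836570
  f(2.020000) = 0.819602
  x_2 = 2.020000 - 0.819602×(2.020000 - 0.410000)/(0.819602 - (-0.836570))
       = 1.223247
Iteration 2:
  f(2.020000) = 0.819602
  f(1.223247) = 0.150110
  x_3 = 1.223247 - 0.150110×(1.223247 - 2.020000)/(0.150110 - 0.819602)
       = 1.044604
Iteration 3:
  f(1.223247) = 0.150110
  f(1.044604) = -0.096704
  x_4 = 1.044604 - (-0.096704)×(1.044604 - 1.223247)/(-0.096704 - 0.150110)
       = 1.114598
Iteration 4:
  f(1.044604) = -0.096704
  f(1.114598) = 0.000613
  x_5 = 1.114598 - 0.000613×(1.114598 - 1.044604)/(0.000613 - (-0.096704))
       = 1.114158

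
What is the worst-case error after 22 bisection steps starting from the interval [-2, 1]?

Bisection error bound: |error| ≤ (b-a)/2^n
|error| ≤ (1 - (-2))/2^22 = 3/2^22
|error| ≤ 0.0000007153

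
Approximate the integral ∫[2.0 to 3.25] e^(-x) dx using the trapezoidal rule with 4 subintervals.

f(x) = e^(-x)
a = 2.0, b = 3.25, n = 4
h = (b - a)/n = 0.312500

Trapezoidal rule: (h/2)[f(x₀) + 2f(x₁) + 2f(x₂) + ... + f(xₙ)]

x_0 = 2.0000, f(x_0) = 0.135335, coefficient = 1
x_1 = 2.3125, f(x_1) = 0.099013, coefficient = 2
x_2 = 2.6250, f(x_2) = 0.072440, coefficient = 2
x_3 = 2.9375, f(x_3) = 0.052998, coefficient = 2
x_4 = 3.2500, f(x_4) = 0.038774, coefficient = 1

I ≈ (0.312500/2) × 0.623012 = 0.097346
Exact value: 0.096561
Error: 0.000785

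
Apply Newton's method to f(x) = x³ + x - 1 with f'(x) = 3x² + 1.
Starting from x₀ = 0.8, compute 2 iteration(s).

f(x) = x³ + x - 1
f'(x) = 3x² + 1
x₀ = 0.8

Newton-Raphson formula: x_{n+1} = x_n - f(x_n)/f'(x_n)

Iteration 1:
  f(0.800000) = 0.312000
  f'(0.800000) = 2.920000
  x_1 = 0.800000 - 0.312000/2.920000 = 0.693151
Iteration 2:
  f(0.693151) = 0.026180
  f'(0.693151) = 2.441374
  x_2 = 0.693151 - 0.026180/2.441374 = 0.682427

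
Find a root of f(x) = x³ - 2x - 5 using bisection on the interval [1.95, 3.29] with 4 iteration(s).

f(x) = x³ - 2x - 5
Initial interval: [1.95, 3.29]

Iteration 1:
  c_1 = (1.950000 + 3.290000)/2 = 2.620000
  f(c_1) = f(2.620000) = 7.744728
  f(a) × f(c) < 0, new interval: [1.950000, 2.620000]
Iteration 2:
  c_2 = (1.950000 + 2.620000)/2 = 2.285000
  f(c_2) = f(2.285000) = 2.360499
  f(a) × f(c) < 0, new interval: [1.950000, 2.285000]
Iteration 3:
  c_3 = (1.950000 + 2.285000)/2 = 2.117500
  f(c_3) = f(2.117500) = 0.259460
  f(a) × f(c) < 0, new interval: [1.950000, 2.117500]
Iteration 4:
  c_4 = (1.950000 + 2.117500)/2 = 2.033750
  f(c_4) = f(2.033750) = -0.655627
  f(a) × f(c) ≥ 0, new interval: [2.033750, 2.117500]

After 4 iteration(s), the approximation is c_4 = 2.033750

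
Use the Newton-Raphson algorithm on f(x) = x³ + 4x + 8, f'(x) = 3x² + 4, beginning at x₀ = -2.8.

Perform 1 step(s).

f(x) = x³ + 4x + 8
f'(x) = 3x² + 4
x₀ = -2.8

Newton-Raphson formula: x_{n+1} = x_n - f(x_n)/f'(x_n)

Iteration 1:
  f(-2.800000) = -25.152000
  f'(-2.800000) = 27.520000
  x_1 = -2.800000 - (-25.152000)/27.520000 = -1.886047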